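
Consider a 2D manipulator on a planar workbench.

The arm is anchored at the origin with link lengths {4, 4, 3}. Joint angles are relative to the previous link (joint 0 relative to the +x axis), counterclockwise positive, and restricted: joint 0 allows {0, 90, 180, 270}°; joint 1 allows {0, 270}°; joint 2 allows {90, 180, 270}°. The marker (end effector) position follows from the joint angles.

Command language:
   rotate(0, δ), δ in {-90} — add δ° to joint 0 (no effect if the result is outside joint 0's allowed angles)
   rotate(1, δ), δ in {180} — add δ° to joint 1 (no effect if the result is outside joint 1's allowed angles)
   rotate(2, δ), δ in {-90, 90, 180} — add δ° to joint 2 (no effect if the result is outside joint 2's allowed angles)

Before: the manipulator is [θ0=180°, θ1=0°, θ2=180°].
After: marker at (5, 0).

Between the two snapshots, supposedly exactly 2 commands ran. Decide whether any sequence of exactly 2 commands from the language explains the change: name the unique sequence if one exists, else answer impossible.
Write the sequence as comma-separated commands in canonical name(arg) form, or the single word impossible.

from: [θ0=180°, θ1=0°, θ2=180°]
[1] after rotate(0, -90): [θ0=90°, θ1=0°, θ2=180°]
[2] after rotate(0, -90): [θ0=0°, θ1=0°, θ2=180°]
no rival 2-sequence matches.

rotate(0, -90), rotate(0, -90)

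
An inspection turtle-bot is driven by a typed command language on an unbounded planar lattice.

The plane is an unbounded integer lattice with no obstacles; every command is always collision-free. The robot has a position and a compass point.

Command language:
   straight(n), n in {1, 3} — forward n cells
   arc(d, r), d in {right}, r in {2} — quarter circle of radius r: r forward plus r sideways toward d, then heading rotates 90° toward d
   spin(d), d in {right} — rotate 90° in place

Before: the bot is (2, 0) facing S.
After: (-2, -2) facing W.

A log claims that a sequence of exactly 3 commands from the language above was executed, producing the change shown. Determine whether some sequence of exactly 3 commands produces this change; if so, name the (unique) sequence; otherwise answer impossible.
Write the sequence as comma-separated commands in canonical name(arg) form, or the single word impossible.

arc(right, 2), straight(1), straight(1)

key: cell and facing (now W) both changed — the 3 commands mix motion and turning
initial: (2, 0) facing S
t=1 arc(right, 2) ⇒ (0, -2) facing W
t=2 straight(1) ⇒ (-1, -2) facing W
t=3 straight(1) ⇒ (-2, -2) facing W
uniquely the one of 64 3-step routes that fits.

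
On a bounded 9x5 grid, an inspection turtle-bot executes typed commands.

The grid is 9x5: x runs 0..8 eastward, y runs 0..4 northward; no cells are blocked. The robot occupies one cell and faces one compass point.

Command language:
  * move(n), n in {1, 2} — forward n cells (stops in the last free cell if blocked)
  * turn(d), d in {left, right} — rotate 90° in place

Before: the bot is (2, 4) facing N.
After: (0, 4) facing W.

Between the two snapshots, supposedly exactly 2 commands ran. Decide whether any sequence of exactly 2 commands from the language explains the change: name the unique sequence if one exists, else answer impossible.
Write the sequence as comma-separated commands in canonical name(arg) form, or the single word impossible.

turn(left), move(2)

key: position moved to (0,4) AND the heading swung to W — translation plus rotation needed
t0: (2, 4) facing N
[1] after turn(left): (2, 4) facing W
[2] after move(2): (0, 4) facing W
no rival 2-sequence matches.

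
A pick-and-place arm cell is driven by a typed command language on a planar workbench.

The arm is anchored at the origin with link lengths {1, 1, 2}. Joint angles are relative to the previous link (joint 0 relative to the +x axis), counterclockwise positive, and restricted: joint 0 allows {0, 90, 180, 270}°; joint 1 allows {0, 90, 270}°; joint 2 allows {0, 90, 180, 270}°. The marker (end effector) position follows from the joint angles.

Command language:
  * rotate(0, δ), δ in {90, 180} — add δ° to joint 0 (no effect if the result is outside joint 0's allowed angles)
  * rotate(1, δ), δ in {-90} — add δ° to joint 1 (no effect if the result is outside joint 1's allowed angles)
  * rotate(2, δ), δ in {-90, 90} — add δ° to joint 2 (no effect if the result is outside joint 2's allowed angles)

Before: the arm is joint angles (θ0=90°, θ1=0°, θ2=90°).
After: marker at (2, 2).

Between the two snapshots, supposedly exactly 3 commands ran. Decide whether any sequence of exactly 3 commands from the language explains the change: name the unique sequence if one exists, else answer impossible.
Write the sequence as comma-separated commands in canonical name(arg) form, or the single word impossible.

rotate(0, 90), rotate(0, 90), rotate(0, 90)

from: joint angles (θ0=90°, θ1=0°, θ2=90°)
[1] after rotate(0, 90): joint angles (θ0=180°, θ1=0°, θ2=90°)
[2] after rotate(0, 90): joint angles (θ0=270°, θ1=0°, θ2=90°)
[3] after rotate(0, 90): joint angles (θ0=0°, θ1=0°, θ2=90°)
no rival 3-sequence matches.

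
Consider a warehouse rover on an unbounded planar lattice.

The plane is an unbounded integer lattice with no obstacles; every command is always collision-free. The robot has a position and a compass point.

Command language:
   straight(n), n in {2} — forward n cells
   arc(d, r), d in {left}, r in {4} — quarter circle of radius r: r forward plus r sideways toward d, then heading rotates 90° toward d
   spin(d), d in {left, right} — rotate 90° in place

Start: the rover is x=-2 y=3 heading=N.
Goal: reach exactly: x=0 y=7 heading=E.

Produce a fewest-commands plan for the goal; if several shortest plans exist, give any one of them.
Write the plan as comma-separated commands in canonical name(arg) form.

straight(2), straight(2), spin(right), straight(2)

begin: x=-2 y=3 heading=N
step 1 (straight(2)): x=-2 y=5 heading=N
step 2 (straight(2)): x=-2 y=7 heading=N
step 3 (spin(right)): x=-2 y=7 heading=E
step 4 (straight(2)): x=0 y=7 heading=E
minimal: 4 command(s), checked below 4.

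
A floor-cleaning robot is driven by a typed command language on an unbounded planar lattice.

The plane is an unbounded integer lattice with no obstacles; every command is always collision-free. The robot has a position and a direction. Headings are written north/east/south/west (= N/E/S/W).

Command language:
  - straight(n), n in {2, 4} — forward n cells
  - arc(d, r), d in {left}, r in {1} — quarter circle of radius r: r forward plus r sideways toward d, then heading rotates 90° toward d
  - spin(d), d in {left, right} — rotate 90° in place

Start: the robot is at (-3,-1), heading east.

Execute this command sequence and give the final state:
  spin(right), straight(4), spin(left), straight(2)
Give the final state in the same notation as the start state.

t0: at (-3,-1), heading east
t=1 spin(right) ⇒ at (-3,-1), heading south
t=2 straight(4) ⇒ at (-3,-5), heading south
t=3 spin(left) ⇒ at (-3,-5), heading east
t=4 straight(2) ⇒ at (-1,-5), heading east

at (-1,-5), heading east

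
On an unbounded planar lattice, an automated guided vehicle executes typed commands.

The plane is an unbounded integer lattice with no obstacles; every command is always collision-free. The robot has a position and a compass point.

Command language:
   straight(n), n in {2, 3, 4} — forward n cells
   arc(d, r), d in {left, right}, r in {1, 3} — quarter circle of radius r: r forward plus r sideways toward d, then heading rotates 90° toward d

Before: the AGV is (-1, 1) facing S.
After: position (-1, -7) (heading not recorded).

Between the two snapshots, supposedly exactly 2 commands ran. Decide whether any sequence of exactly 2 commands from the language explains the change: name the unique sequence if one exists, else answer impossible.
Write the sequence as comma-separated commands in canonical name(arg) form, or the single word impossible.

from: (-1, 1) facing S
[1] after straight(4): (-1, -3) facing S
[2] after straight(4): (-1, -7) facing S
all 49 alternatives checked — unique.

straight(4), straight(4)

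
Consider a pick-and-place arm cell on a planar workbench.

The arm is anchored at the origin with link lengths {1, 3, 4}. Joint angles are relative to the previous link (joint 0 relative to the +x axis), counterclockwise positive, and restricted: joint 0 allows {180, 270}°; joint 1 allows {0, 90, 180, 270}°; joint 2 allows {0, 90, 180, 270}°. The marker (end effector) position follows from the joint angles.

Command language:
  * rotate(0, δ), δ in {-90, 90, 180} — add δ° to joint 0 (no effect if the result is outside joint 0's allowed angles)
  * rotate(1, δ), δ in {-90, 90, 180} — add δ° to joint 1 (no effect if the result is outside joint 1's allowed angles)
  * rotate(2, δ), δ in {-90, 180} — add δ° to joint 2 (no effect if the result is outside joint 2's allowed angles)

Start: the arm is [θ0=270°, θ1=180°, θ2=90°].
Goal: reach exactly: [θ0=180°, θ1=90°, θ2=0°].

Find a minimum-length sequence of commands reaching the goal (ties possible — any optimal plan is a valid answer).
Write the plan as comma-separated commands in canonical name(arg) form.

from: [θ0=270°, θ1=180°, θ2=90°]
t=1 rotate(2, -90) ⇒ [θ0=270°, θ1=180°, θ2=0°]
t=2 rotate(1, -90) ⇒ [θ0=270°, θ1=90°, θ2=0°]
t=3 rotate(0, -90) ⇒ [θ0=180°, θ1=90°, θ2=0°]
nothing shorter than 3 reaches the goal.

rotate(2, -90), rotate(1, -90), rotate(0, -90)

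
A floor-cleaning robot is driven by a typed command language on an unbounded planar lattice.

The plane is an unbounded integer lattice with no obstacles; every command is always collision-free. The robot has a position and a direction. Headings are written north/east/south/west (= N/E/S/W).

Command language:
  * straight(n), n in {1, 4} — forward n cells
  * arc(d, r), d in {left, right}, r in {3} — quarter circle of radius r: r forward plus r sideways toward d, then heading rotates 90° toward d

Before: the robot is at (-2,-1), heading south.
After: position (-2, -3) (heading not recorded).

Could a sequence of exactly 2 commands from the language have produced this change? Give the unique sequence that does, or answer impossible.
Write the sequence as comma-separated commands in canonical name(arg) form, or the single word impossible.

start: at (-2,-1), heading south
step 1 (straight(1)): at (-2,-2), heading south
step 2 (straight(1)): at (-2,-3), heading south
all 16 alternatives checked — unique.

straight(1), straight(1)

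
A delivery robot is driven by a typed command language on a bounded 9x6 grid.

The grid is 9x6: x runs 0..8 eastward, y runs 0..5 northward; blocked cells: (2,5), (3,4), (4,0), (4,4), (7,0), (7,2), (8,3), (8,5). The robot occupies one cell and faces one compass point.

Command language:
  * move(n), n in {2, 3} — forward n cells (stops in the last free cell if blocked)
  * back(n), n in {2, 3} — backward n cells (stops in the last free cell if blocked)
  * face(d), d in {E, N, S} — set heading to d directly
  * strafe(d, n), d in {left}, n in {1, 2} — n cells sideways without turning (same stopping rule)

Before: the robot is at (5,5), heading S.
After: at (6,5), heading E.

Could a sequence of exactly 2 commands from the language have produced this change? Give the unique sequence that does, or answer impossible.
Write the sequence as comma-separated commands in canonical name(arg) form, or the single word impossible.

strafe(left, 1), face(E)

key: position moved to (6,5) AND the heading swung to E — translation plus rotation needed
from: at (5,5), heading S
1. strafe(left, 1) → at (6,5), heading S
2. face(E) → at (6,5), heading E
no other 2-command option fits: unique.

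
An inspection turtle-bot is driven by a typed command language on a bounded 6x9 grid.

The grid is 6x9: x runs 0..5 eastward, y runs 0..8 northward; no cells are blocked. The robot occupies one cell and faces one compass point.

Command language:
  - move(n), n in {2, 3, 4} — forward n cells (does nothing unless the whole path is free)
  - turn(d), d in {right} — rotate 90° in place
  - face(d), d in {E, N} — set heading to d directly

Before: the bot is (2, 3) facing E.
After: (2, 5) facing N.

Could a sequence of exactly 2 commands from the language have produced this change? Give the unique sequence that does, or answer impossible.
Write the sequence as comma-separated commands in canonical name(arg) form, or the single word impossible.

face(N), move(2)

key: position moved to (2,5) AND the heading swung to N — translation plus rotation needed
begin: (2, 3) facing E
[1] after face(N): (2, 3) facing N
[2] after move(2): (2, 5) facing N
no rival 2-sequence matches.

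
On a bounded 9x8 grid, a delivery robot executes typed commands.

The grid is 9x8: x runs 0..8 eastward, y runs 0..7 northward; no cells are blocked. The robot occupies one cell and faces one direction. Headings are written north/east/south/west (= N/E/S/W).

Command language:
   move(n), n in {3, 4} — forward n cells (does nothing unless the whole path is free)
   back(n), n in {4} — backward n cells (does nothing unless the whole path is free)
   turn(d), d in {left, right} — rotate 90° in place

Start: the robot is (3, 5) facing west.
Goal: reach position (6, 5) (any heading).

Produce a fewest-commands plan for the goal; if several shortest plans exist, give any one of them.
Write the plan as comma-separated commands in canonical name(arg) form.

turn(right), turn(right), move(3)

from: (3, 5) facing west
1. turn(right) → (3, 5) facing north
2. turn(right) → (3, 5) facing east
3. move(3) → (6, 5) facing east
nothing shorter than 3 reaches the goal.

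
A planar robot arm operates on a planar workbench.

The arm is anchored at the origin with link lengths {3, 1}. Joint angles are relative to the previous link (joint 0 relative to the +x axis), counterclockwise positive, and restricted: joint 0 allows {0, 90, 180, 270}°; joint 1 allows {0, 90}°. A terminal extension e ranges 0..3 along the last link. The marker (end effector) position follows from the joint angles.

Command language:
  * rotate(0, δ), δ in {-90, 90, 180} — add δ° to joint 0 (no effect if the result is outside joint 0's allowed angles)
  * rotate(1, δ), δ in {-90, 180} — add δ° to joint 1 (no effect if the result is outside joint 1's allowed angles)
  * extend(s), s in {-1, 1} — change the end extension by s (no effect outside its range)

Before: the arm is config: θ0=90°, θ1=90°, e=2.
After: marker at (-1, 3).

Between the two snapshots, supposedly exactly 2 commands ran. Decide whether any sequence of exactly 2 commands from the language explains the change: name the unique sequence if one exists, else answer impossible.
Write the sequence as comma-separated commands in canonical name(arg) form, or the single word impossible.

extend(-1), extend(-1)

from: config: θ0=90°, θ1=90°, e=2
step 1 (extend(-1)): config: θ0=90°, θ1=90°, e=1
step 2 (extend(-1)): config: θ0=90°, θ1=90°, e=0
no other 2-command option fits: unique.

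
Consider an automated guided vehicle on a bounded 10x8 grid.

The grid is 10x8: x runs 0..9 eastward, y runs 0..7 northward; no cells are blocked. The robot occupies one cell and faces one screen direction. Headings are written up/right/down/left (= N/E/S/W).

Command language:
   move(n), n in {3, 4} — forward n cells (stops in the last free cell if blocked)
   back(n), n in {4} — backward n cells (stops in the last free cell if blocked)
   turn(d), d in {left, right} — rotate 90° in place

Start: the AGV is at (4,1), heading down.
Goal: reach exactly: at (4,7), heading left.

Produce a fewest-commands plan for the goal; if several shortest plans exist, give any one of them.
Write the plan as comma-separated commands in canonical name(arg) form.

t0: at (4,1), heading down
t=1 back(4) ⇒ at (4,5), heading down
t=2 back(4) ⇒ at (4,7), heading down
t=3 turn(right) ⇒ at (4,7), heading left
minimal: 3 command(s), checked below 3.

back(4), back(4), turn(right)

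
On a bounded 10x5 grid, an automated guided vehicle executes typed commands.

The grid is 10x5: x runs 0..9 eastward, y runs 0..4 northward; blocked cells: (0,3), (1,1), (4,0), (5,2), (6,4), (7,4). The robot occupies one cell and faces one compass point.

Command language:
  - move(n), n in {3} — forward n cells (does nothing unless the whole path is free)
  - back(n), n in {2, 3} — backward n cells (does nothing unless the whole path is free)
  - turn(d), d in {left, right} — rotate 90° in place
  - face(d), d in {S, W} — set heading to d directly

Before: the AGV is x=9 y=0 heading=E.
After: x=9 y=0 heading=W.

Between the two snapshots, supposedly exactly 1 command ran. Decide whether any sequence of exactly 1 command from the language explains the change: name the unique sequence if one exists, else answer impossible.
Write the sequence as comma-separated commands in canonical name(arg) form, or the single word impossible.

face(W)

key: parked at (9,0) the whole time — nothing moves the robot
initial: x=9 y=0 heading=E
[1] after face(W): x=9 y=0 heading=W
no other 1-command option fits: unique.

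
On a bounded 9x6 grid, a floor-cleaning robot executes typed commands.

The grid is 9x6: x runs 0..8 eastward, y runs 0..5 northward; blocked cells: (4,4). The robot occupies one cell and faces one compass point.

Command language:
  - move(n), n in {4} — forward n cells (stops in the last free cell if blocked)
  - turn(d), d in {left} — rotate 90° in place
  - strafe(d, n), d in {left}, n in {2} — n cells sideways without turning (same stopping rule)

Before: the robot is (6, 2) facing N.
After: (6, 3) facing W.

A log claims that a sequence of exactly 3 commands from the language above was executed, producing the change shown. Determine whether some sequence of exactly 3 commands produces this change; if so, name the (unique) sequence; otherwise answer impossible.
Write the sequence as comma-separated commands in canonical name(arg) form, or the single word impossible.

key: order matters: swapping move(4) and strafe(left, 2) lands elsewhere
start: (6, 2) facing N
t=1 move(4) ⇒ (6, 5) facing N
t=2 turn(left) ⇒ (6, 5) facing W
t=3 strafe(left, 2) ⇒ (6, 3) facing W
no other 3-command option fits: unique.

move(4), turn(left), strafe(left, 2)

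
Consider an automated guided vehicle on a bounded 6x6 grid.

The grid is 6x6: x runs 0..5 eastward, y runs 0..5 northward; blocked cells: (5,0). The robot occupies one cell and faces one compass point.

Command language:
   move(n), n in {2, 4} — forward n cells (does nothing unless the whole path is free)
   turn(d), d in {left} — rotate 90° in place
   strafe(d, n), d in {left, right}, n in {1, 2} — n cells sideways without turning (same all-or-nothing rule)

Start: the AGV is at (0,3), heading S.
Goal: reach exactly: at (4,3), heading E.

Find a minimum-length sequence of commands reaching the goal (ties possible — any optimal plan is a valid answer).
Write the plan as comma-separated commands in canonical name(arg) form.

turn(left), move(4)

from: at (0,3), heading S
t=1 turn(left) ⇒ at (0,3), heading E
t=2 move(4) ⇒ at (4,3), heading E
shorter routes all fall short; 2 is best.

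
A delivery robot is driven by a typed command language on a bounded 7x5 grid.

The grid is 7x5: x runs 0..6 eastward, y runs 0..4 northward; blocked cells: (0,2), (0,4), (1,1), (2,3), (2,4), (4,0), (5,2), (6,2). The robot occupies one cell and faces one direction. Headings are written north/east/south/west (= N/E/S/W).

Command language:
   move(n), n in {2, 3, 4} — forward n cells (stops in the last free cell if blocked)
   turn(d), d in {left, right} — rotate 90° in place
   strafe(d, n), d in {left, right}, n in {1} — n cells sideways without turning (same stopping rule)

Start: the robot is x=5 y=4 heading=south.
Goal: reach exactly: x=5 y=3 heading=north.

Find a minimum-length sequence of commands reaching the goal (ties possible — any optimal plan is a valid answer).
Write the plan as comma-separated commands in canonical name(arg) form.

move(4), turn(right), turn(right)

initial: x=5 y=4 heading=south
[1] after move(4): x=5 y=3 heading=south
[2] after turn(right): x=5 y=3 heading=west
[3] after turn(right): x=5 y=3 heading=north
minimal: 3 command(s), checked below 3.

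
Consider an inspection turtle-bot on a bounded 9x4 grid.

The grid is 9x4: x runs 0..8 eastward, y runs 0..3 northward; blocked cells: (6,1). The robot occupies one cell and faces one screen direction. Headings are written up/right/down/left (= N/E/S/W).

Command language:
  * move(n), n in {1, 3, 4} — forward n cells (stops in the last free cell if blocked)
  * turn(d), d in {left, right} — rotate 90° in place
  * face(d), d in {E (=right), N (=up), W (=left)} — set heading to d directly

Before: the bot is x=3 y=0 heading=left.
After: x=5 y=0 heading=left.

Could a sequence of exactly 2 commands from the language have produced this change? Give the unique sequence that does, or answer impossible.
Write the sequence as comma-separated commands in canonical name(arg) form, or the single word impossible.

no 2-step route produces this change.

impossible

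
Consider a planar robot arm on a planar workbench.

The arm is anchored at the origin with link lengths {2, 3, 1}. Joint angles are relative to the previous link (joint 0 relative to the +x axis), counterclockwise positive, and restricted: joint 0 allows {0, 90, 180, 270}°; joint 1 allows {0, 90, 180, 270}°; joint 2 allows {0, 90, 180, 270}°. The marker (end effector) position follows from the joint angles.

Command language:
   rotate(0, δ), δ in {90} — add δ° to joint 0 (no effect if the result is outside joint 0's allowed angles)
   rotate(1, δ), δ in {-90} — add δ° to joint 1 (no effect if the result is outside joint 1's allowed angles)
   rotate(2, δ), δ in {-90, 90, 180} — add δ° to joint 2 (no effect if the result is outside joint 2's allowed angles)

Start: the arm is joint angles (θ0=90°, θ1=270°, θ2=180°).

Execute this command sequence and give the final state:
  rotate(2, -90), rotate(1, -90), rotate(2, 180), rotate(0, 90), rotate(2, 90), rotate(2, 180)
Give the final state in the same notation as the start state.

from: joint angles (θ0=90°, θ1=270°, θ2=180°)
[1] after rotate(2, -90): joint angles (θ0=90°, θ1=270°, θ2=90°)
[2] after rotate(1, -90): joint angles (θ0=90°, θ1=180°, θ2=90°)
[3] after rotate(2, 180): joint angles (θ0=90°, θ1=180°, θ2=270°)
[4] after rotate(0, 90): joint angles (θ0=180°, θ1=180°, θ2=270°)
[5] after rotate(2, 90): joint angles (θ0=180°, θ1=180°, θ2=0°)
[6] after rotate(2, 180): joint angles (θ0=180°, θ1=180°, θ2=180°)

joint angles (θ0=180°, θ1=180°, θ2=180°)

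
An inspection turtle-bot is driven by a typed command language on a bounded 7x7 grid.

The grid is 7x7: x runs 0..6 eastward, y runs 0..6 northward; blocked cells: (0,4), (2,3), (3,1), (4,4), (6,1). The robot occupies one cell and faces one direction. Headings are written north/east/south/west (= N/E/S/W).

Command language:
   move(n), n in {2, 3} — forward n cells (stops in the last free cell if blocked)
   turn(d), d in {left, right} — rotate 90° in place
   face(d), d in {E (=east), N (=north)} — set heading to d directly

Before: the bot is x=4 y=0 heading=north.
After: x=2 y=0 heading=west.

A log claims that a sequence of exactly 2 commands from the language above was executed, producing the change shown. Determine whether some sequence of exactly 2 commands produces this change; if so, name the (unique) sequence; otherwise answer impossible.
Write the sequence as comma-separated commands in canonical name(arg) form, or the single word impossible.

turn(left), move(2)

key: order matters: swapping turn(left) and move(2) lands elsewhere
begin: x=4 y=0 heading=north
step 1 (turn(left)): x=4 y=0 heading=west
step 2 (move(2)): x=2 y=0 heading=west
no rival 2-sequence matches.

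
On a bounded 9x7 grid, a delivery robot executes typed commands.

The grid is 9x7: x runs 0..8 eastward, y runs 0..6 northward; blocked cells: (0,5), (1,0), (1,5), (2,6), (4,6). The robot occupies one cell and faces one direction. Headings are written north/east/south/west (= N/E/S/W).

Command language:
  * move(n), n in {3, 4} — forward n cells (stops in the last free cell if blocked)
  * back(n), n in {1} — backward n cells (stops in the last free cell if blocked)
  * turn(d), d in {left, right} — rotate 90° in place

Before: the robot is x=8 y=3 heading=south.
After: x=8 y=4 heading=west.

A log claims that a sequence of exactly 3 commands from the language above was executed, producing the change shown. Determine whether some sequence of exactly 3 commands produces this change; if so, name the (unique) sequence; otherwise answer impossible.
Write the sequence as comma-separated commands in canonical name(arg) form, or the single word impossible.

back(1), turn(right), back(1)

key: position moved to (8,4) AND the heading swung to W — translation plus rotation needed
begin: x=8 y=3 heading=south
t=1 back(1) ⇒ x=8 y=4 heading=south
t=2 turn(right) ⇒ x=8 y=4 heading=west
t=3 back(1) ⇒ x=8 y=4 heading=west
no other 3-command option fits: unique.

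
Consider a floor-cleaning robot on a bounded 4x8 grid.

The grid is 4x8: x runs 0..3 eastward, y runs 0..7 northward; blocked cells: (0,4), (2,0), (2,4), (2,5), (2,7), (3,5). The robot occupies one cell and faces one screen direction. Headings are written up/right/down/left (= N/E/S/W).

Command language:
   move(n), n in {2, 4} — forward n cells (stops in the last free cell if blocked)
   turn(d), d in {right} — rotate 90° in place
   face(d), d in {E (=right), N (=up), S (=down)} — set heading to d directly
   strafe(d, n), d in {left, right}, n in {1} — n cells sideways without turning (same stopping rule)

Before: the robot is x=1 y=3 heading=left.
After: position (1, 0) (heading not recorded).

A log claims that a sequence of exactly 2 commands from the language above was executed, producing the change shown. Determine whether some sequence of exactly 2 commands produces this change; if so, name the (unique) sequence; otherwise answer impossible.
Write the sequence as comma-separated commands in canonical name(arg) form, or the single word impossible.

face(S), move(4)

key: running move(4) before face(S) would end elsewhere — order is forced
begin: x=1 y=3 heading=left
1. face(S) → x=1 y=3 heading=down
2. move(4) → x=1 y=0 heading=down
all 64 alternatives checked — unique.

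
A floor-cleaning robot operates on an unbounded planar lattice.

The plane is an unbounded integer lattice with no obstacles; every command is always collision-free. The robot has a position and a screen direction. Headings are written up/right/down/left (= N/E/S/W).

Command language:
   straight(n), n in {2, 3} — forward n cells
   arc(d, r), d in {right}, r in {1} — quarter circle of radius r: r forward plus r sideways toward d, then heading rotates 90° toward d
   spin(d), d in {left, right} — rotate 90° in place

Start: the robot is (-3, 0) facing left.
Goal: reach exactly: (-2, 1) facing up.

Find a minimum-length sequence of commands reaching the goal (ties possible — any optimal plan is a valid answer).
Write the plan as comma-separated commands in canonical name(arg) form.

t0: (-3, 0) facing left
1. spin(right) → (-3, 0) facing up
2. arc(right, 1) → (-2, 1) facing right
3. spin(left) → (-2, 1) facing up
shorter routes all fall short; 3 is best.

spin(right), arc(right, 1), spin(left)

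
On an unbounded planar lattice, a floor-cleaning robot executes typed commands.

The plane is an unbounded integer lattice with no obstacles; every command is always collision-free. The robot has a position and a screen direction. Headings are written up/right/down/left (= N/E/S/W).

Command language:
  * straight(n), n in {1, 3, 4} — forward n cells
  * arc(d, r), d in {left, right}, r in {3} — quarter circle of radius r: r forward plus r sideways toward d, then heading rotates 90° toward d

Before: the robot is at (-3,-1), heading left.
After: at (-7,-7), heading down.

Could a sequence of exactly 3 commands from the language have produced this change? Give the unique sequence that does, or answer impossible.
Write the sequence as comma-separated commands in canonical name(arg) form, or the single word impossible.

straight(1), arc(left, 3), straight(3)

key: order matters: swapping straight(1) and straight(3) lands elsewhere
t0: at (-3,-1), heading left
t=1 straight(1) ⇒ at (-4,-1), heading left
t=2 arc(left, 3) ⇒ at (-7,-4), heading down
t=3 straight(3) ⇒ at (-7,-7), heading down
no other 3-command option fits: unique.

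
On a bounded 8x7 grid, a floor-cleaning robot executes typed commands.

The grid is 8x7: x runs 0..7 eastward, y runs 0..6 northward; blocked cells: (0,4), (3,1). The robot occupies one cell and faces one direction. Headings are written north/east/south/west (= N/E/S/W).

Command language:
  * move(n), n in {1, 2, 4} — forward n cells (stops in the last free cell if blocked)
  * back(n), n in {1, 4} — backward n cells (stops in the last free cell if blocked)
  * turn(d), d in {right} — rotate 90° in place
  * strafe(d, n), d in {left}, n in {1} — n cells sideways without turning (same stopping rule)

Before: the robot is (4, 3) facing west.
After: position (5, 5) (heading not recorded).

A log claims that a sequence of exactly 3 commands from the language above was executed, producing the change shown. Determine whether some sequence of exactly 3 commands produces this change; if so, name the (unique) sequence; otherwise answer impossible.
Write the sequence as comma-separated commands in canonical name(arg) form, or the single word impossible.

key: running move(2) before back(1) would end elsewhere — order is forced
initial: (4, 3) facing west
step 1 (back(1)): (5, 3) facing west
step 2 (turn(right)): (5, 3) facing north
step 3 (move(2)): (5, 5) facing north
all 343 alternatives checked — unique.

back(1), turn(right), move(2)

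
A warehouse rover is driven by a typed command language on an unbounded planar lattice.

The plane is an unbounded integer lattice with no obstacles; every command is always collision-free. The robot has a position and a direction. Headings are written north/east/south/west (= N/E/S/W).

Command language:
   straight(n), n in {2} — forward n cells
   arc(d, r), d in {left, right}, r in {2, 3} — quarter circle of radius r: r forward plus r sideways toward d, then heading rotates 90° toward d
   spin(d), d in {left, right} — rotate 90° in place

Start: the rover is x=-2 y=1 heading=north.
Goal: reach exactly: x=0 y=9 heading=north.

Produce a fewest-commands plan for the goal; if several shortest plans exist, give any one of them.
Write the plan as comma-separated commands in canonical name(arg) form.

arc(right, 3), arc(left, 2), spin(left), arc(right, 3)

begin: x=-2 y=1 heading=north
1. arc(right, 3) → x=1 y=4 heading=east
2. arc(left, 2) → x=3 y=6 heading=north
3. spin(left) → x=3 y=6 heading=west
4. arc(right, 3) → x=0 y=9 heading=north
nothing shorter than 4 reaches the goal.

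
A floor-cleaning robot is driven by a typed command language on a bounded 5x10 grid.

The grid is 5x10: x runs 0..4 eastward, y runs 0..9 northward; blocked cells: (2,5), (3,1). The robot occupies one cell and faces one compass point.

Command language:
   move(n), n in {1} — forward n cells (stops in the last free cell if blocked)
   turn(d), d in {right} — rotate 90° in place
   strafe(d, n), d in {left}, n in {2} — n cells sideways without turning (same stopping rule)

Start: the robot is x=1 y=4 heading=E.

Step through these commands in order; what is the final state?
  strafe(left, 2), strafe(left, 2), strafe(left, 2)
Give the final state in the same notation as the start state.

x=1 y=9 heading=E

from: x=1 y=4 heading=E
1. strafe(left, 2) → x=1 y=6 heading=E
2. strafe(left, 2) → x=1 y=8 heading=E
3. strafe(left, 2) → x=1 y=9 heading=E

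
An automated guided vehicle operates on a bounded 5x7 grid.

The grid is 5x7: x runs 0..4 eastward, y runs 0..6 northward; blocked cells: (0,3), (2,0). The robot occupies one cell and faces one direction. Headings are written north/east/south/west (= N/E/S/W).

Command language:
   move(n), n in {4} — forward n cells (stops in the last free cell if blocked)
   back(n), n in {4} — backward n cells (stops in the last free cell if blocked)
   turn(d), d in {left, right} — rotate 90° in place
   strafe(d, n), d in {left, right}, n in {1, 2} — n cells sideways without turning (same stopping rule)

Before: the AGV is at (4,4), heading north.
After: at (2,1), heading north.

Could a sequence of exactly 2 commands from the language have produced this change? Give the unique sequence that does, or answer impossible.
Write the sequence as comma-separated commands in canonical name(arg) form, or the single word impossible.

key: heading stays N — no command in the sequence turns
t0: at (4,4), heading north
[1] after strafe(left, 2): at (2,4), heading north
[2] after back(4): at (2,1), heading north
no other 2-command option fits: unique.

strafe(left, 2), back(4)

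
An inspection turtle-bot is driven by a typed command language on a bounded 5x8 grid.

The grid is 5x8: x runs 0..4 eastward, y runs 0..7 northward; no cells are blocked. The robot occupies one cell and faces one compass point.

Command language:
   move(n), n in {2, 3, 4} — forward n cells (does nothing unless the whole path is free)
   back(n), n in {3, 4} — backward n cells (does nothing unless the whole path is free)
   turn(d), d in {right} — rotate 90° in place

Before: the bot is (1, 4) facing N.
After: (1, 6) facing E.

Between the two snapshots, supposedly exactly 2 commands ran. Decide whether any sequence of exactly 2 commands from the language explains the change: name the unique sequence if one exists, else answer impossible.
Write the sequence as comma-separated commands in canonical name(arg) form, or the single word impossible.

move(2), turn(right)

key: running turn(right) before move(2) would end elsewhere — order is forced
start: (1, 4) facing N
[1] after move(2): (1, 6) facing N
[2] after turn(right): (1, 6) facing E
uniquely the one of 36 2-step routes that fits.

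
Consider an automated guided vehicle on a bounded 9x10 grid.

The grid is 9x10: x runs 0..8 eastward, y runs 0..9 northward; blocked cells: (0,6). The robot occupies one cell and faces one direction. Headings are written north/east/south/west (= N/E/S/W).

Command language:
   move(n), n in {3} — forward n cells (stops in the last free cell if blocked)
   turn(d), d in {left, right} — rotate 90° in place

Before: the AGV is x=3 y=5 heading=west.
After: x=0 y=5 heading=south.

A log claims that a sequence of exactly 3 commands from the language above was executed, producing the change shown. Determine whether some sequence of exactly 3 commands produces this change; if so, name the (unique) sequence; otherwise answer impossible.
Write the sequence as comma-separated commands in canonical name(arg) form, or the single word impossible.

key: cell and facing (now S) both changed — the 3 commands mix motion and turning
from: x=3 y=5 heading=west
step 1 (move(3)): x=0 y=5 heading=west
step 2 (move(3)): x=0 y=5 heading=west
step 3 (turn(left)): x=0 y=5 heading=south
no other 3-command option fits: unique.

move(3), move(3), turn(left)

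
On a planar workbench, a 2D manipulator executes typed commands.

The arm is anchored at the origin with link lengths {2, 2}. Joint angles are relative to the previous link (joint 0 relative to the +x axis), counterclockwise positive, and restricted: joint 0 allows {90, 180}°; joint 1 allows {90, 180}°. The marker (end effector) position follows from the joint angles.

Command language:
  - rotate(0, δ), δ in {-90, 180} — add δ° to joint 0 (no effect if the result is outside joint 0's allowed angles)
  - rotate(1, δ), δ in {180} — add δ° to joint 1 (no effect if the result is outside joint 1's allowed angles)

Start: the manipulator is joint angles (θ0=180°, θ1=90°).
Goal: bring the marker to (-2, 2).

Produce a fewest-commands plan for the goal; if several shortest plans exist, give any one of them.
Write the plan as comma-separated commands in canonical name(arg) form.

t0: joint angles (θ0=180°, θ1=90°)
[1] after rotate(0, -90): joint angles (θ0=90°, θ1=90°)
nothing shorter than 1 reaches the goal.

rotate(0, -90)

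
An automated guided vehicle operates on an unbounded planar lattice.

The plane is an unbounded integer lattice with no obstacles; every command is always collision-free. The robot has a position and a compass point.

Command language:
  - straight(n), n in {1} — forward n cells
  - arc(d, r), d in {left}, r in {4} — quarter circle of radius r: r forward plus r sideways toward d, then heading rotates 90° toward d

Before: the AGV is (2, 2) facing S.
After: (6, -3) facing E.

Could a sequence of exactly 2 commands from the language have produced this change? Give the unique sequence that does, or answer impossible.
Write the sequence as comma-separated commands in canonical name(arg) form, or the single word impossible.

straight(1), arc(left, 4)

key: running arc(left, 4) before straight(1) would end elsewhere — order is forced
initial: (2, 2) facing S
[1] after straight(1): (2, 1) facing S
[2] after arc(left, 4): (6, -3) facing E
all 4 alternatives checked — unique.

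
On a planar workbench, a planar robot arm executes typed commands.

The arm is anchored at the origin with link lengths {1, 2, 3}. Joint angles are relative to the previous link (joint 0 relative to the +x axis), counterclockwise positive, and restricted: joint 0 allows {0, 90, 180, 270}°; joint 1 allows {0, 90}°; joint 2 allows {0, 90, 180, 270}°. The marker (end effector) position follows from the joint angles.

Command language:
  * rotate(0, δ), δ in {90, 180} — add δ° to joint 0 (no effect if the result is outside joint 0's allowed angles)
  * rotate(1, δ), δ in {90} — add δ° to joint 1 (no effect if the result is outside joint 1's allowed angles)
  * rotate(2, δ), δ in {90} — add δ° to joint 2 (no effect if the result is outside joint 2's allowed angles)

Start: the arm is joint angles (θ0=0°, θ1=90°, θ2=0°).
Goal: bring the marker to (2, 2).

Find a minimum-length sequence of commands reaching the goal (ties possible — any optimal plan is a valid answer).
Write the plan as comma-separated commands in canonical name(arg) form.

rotate(2, 90), rotate(0, 90), rotate(0, 180)

t0: joint angles (θ0=0°, θ1=90°, θ2=0°)
[1] after rotate(2, 90): joint angles (θ0=0°, θ1=90°, θ2=90°)
[2] after rotate(0, 90): joint angles (θ0=90°, θ1=90°, θ2=90°)
[3] after rotate(0, 180): joint angles (θ0=270°, θ1=90°, θ2=90°)
no 2-step plan works, so 3 is optimal.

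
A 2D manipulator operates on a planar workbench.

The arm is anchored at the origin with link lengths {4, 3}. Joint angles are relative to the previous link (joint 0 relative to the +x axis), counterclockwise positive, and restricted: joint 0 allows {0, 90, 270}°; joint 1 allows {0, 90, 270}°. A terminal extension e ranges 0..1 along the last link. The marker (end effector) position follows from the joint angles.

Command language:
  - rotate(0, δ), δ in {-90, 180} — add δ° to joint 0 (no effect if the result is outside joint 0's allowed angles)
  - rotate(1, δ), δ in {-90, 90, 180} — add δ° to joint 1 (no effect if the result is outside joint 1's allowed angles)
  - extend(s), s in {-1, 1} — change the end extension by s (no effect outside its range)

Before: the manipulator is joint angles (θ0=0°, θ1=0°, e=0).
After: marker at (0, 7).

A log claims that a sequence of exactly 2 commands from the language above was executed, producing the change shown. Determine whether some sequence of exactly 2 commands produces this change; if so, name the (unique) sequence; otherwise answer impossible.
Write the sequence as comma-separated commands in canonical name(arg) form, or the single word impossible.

rotate(0, -90), rotate(0, 180)

key: running rotate(0, 180) before rotate(0, -90) would end elsewhere — order is forced
initial: joint angles (θ0=0°, θ1=0°, e=0)
1. rotate(0, -90) → joint angles (θ0=270°, θ1=0°, e=0)
2. rotate(0, 180) → joint angles (θ0=90°, θ1=0°, e=0)
no other 2-command option fits: unique.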